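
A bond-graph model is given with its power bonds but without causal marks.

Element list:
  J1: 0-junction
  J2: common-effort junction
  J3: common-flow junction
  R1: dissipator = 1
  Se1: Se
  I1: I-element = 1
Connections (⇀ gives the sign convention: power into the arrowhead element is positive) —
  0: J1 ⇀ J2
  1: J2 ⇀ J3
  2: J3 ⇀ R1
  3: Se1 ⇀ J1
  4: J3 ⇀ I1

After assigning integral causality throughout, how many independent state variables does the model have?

1  (I1 all integral)

b3 →J1  (source Se1 imposes e)
b0 →J2  (J1: bond 3 brought effort, rest push out)
b1 →J3  (common-e at J2 fixed by 0)
b4 →I1  (I1 outputs flow p/I1)
b2 →J3  (common-f at J3 fixed by 4)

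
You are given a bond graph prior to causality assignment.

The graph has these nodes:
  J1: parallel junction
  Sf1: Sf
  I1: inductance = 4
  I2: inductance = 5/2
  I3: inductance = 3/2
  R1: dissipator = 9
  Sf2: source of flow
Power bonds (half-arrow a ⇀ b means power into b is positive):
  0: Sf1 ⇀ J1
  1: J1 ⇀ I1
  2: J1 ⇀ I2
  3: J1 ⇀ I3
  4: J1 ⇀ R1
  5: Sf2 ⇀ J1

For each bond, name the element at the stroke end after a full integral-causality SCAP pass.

b0 stroke→Sf1  (source Sf1 imposes f)
b5 stroke→Sf2  (Sf2 (Sf) sets flow on bond)
b1 stroke→I1  (I1 integral (f out))
b2 stroke→I2  (I2 outputs flow p/I2)
b3 stroke→I3  (I3 integral (f out))
b4 stroke→J1  (closing 0-jn rule on J1)

#0 stroke at Sf1
#1 stroke at I1
#2 stroke at I2
#3 stroke at I3
#4 stroke at J1
#5 stroke at Sf2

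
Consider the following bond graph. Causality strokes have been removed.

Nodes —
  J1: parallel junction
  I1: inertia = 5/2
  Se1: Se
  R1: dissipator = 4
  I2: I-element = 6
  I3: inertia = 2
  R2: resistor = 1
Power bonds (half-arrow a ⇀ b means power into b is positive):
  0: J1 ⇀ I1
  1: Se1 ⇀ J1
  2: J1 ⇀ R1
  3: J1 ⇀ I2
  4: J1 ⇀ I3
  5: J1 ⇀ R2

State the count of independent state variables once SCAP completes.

bond 1 stroke at J1  (Se1 fixes effort; stroke away)
bond 0 stroke at I1  (J1 effort already set via bond 1)
bond 2 stroke at R1  (0-jn J1 has e-setter on 1)
bond 3 stroke at I2  (0-jn J1 has e-setter on 1)
bond 4 stroke at I3  (J1: bond 1 brought effort, rest push out)
bond 5 stroke at R2  (common-e at J1 fixed by 1)

3  (I1, I2, I3 all integral)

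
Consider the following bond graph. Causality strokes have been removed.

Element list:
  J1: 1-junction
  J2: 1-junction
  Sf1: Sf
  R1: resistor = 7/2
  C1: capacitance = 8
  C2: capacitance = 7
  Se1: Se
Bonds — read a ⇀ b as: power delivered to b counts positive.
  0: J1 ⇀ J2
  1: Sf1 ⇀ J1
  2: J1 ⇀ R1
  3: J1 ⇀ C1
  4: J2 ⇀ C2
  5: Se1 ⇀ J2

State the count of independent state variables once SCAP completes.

2  (C1, C2 all integral)

#1 stroke→Sf1  (Sf1: flow source, stroke at near end)
#5 stroke→J2  (Se1 fixes effort; stroke away)
#0 stroke→J1  (common-f at J1 fixed by 1)
#2 stroke→J1  (common-f at J1 fixed by 1)
#3 stroke→J1  (1-jn J1 has f-setter on 1)
#4 stroke→J2  (common-f at J2 fixed by 0)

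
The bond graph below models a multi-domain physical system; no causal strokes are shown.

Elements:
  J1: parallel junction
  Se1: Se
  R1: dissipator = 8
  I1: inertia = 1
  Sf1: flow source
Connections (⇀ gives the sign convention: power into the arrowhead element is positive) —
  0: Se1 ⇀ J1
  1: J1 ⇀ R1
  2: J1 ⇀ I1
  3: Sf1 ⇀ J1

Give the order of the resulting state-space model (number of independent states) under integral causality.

bond 0 stroke at J1  (Se1 (Se) sets effort on bond)
bond 3 stroke at Sf1  (Sf1 (Sf) sets flow on bond)
bond 1 stroke at R1  (common-e at J1 fixed by 0)
bond 2 stroke at I1  (common-e at J1 fixed by 0)

1  (I1 all integral)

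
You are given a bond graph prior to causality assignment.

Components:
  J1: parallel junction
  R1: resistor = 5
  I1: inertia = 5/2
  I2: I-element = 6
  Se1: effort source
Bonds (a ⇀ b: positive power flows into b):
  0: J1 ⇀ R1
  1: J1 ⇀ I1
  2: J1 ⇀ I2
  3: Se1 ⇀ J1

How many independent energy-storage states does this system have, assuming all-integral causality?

2  (I1, I2 all integral)

#3 stroke at J1  (Se1 (Se) sets effort on bond)
#0 stroke at R1  (common-e at J1 fixed by 3)
#1 stroke at I1  (common-e at J1 fixed by 3)
#2 stroke at I2  (common-e at J1 fixed by 3)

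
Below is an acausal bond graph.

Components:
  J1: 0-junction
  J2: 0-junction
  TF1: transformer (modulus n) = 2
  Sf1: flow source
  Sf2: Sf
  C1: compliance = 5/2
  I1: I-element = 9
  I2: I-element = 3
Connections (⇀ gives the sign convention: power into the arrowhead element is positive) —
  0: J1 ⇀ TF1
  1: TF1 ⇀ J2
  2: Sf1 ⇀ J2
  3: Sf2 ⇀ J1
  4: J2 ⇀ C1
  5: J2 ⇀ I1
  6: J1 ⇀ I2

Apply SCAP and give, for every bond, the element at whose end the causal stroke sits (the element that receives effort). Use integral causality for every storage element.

#0 |J1
#1 |TF1
#2 |Sf1
#3 |Sf2
#4 |J2
#5 |I1
#6 |I2

#2 stroke→Sf1  (Sf1 (Sf) sets flow on bond)
#3 stroke→Sf2  (Sf2 (Sf) sets flow on bond)
#4 stroke→J2  (C1 outputs effort q/C1)
#1 stroke→TF1  (0-jn J2 has e-setter on 4)
#5 stroke→I1  (common-e at J2 fixed by 4)
#0 stroke→J1  (TF1 one-in-one-out from 1)
#6 stroke→I2  (common-e at J1 fixed by 0)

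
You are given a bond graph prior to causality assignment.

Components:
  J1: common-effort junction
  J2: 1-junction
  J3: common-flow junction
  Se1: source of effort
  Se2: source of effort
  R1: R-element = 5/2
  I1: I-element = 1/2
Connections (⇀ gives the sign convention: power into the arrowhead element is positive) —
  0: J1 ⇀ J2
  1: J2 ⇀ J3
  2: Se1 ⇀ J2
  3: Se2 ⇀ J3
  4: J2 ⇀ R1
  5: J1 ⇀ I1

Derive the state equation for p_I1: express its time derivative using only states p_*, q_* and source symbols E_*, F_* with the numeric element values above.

dp_I1/dt = -E_Se1 - E_Se2 - 5*p_I1

β2 |J2  (Se1 fixes effort; stroke away)
β3 |J3  (Se2 (Se) sets effort on bond)
β1 |J2  (closing 1-jn rule on J3)
β5 |I1  (I1: I, integral causality)
β0 |J1  (closing 0-jn rule on J1)
β4 |J2  (1-jn J2 has f-setter on 0)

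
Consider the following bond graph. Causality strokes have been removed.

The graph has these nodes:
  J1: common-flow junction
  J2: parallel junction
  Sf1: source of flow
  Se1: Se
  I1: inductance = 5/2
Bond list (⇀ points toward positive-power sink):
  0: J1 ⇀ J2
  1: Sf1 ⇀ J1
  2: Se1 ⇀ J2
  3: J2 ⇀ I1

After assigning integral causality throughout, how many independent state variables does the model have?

b1 →Sf1  (Sf1 fixes flow; stroke at Sf1)
b2 →J2  (Se1: effort source, stroke at far end)
b0 →J1  (J1: bond 1 brought flow, rest push out)
b3 →I1  (J2: bond 2 brought effort, rest push out)

1  (I1 all integral)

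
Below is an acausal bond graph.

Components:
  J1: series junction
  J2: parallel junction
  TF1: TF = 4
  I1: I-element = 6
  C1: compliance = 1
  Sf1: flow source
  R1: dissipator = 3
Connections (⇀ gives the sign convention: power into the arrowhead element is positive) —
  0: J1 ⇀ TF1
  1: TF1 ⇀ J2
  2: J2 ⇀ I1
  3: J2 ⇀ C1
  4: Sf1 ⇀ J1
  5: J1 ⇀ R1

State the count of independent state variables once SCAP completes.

2  (C1, I1 all integral)

b4 stroke at Sf1  (Sf1 (Sf) sets flow on bond)
b0 stroke at J1  (common-f at J1 fixed by 4)
b5 stroke at J1  (J1: bond 4 brought flow, rest push out)
b1 stroke at TF1  (TF1 one-in-one-out from 0)
b2 stroke at I1  (I1 integral (f out))
b3 stroke at J2  (only one effort-in slot at J2)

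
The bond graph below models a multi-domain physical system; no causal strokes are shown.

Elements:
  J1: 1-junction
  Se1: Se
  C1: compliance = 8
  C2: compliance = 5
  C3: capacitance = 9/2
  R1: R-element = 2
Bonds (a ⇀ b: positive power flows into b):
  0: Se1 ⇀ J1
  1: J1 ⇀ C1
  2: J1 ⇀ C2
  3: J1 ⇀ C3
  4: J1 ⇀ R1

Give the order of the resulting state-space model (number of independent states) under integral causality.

β0 stroke at J1  (Se1: effort source, stroke at far end)
β1 stroke at J1  (C1 outputs effort q/C1)
β2 stroke at J1  (C2 integral (e out))
β3 stroke at J1  (C3 integral (e out))
β4 stroke at R1  (J1: last free bond brings flow in)

3  (C1, C2, C3 all integral)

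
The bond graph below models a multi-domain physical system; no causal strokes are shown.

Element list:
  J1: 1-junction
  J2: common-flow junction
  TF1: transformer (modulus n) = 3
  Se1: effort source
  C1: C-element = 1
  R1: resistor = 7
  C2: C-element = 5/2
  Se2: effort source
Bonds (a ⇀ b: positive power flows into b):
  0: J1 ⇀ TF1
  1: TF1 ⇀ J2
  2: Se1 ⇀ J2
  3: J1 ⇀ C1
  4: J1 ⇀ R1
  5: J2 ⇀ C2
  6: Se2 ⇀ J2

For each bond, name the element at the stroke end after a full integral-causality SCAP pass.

bond 2 stroke→J2  (Se1 fixes effort; stroke away)
bond 6 stroke→J2  (source Se2 imposes e)
bond 3 stroke→J1  (C1: C, integral causality)
bond 5 stroke→J2  (prefer integral on C2)
bond 1 stroke→TF1  (only one flow-in slot at J2)
bond 0 stroke→J1  (TF TF1: opposite of bond 1)
bond 4 stroke→R1  (J1: last free bond brings flow in)

β0 stroke→J1
β1 stroke→TF1
β2 stroke→J2
β3 stroke→J1
β4 stroke→R1
β5 stroke→J2
β6 stroke→J2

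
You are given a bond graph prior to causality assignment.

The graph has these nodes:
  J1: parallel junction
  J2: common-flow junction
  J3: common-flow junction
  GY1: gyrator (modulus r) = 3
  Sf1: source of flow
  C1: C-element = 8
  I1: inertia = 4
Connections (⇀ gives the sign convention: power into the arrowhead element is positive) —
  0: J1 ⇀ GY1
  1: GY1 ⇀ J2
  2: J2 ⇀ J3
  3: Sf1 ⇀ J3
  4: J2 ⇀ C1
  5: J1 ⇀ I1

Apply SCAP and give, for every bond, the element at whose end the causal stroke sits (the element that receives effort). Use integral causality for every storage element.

bond 0 stroke→J1
bond 1 stroke→J2
bond 2 stroke→J3
bond 3 stroke→Sf1
bond 4 stroke→J2
bond 5 stroke→I1

bond 3 stroke→Sf1  (source Sf1 imposes f)
bond 2 stroke→J3  (J3 flow already set via bond 3)
bond 1 stroke→J2  (1-jn J2 has f-setter on 2)
bond 4 stroke→J2  (J2: bond 2 brought flow, rest push out)
bond 0 stroke→J1  (GY1: gyrator matches bond 1)
bond 5 stroke→I1  (J1 effort already set via bond 0)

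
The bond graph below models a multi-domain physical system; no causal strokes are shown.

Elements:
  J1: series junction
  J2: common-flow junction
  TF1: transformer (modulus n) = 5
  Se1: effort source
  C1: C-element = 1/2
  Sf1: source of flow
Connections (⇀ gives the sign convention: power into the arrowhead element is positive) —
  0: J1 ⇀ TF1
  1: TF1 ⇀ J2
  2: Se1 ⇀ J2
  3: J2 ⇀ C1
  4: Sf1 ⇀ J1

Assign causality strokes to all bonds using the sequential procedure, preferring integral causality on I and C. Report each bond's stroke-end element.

β0 →J1
β1 →TF1
β2 →J2
β3 →J2
β4 →Sf1

b2 stroke at J2  (Se1: effort source, stroke at far end)
b4 stroke at Sf1  (Sf1: flow source, stroke at near end)
b0 stroke at J1  (J1 flow already set via bond 4)
b1 stroke at TF1  (TF1: transformer flips bond 0)
b3 stroke at J2  (J2: bond 1 brought flow, rest push out)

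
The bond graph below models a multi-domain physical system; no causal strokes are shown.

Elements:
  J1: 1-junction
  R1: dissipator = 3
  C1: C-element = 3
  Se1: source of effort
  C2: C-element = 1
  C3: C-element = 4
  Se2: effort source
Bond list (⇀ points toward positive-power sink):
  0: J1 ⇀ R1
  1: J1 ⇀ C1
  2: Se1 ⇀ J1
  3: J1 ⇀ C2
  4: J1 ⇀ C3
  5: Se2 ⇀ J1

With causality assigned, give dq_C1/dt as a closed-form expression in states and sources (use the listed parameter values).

#2 stroke at J1  (Se1 (Se) sets effort on bond)
#5 stroke at J1  (Se2 fixes effort; stroke away)
#1 stroke at J1  (prefer integral on C1)
#3 stroke at J1  (prefer integral on C2)
#4 stroke at J1  (prefer integral on C3)
#0 stroke at R1  (J1 needs exactly one f-in)

dq_C1/dt = E_Se1/3 + E_Se2/3 - q_C1/9 - q_C2/3 - q_C3/12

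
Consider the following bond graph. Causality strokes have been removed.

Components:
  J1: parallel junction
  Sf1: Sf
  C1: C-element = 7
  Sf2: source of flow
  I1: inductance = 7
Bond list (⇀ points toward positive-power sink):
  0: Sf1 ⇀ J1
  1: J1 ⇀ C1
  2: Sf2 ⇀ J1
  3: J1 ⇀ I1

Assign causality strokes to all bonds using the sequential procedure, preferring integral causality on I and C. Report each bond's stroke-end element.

β0 stroke→Sf1
β1 stroke→J1
β2 stroke→Sf2
β3 stroke→I1

b0 stroke at Sf1  (Sf1 fixes flow; stroke at Sf1)
b2 stroke at Sf2  (Sf2: flow source, stroke at near end)
b1 stroke at J1  (C1: C, integral causality)
b3 stroke at I1  (J1: bond 1 brought effort, rest push out)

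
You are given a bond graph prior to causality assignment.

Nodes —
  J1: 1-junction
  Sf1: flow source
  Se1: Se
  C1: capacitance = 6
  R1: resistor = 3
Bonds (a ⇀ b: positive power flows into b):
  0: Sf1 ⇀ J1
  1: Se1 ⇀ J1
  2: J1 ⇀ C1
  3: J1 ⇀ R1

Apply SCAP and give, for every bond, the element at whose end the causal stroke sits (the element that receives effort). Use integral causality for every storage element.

β0 |Sf1
β1 |J1
β2 |J1
β3 |J1

bond 0 stroke at Sf1  (Sf1 (Sf) sets flow on bond)
bond 1 stroke at J1  (Se1 fixes effort; stroke away)
bond 2 stroke at J1  (common-f at J1 fixed by 0)
bond 3 stroke at J1  (1-jn J1 has f-setter on 0)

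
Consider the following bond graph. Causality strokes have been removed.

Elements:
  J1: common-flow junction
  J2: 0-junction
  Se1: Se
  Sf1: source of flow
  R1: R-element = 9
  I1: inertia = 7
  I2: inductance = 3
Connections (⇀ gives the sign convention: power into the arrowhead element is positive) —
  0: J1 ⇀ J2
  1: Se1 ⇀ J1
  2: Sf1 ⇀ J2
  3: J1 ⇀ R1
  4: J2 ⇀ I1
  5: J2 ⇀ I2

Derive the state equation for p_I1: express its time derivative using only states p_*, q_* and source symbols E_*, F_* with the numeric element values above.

β1 →J1  (source Se1 imposes e)
β2 →Sf1  (Sf1 fixes flow; stroke at Sf1)
β4 →I1  (prefer integral on I1)
β5 →I2  (I2: I, integral causality)
β0 →J2  (J2 needs exactly one e-in)
β3 →J1  (J1: bond 0 brought flow, rest push out)

dp_I1/dt = E_Se1 + 9*F_Sf1 - 9*p_I1/7 - 3*p_I2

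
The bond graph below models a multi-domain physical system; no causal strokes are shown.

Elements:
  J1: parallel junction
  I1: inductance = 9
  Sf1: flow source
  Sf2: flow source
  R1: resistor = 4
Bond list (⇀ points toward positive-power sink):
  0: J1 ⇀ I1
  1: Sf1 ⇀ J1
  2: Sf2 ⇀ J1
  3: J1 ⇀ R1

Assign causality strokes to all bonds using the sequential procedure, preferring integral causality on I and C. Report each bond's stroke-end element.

β0 stroke at I1
β1 stroke at Sf1
β2 stroke at Sf2
β3 stroke at J1

b1 stroke at Sf1  (Sf1 fixes flow; stroke at Sf1)
b2 stroke at Sf2  (Sf2 fixes flow; stroke at Sf2)
b0 stroke at I1  (I1 integral (f out))
b3 stroke at J1  (closing 0-jn rule on J1)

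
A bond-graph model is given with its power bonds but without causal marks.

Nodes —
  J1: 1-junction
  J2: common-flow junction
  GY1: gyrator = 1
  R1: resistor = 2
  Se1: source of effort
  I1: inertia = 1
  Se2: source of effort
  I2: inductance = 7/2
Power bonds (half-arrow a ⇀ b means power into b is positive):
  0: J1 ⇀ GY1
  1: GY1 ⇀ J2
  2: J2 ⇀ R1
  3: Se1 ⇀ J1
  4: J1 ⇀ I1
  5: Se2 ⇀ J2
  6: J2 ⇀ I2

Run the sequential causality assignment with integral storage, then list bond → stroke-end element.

bond 0 stroke→J1
bond 1 stroke→J2
bond 2 stroke→J2
bond 3 stroke→J1
bond 4 stroke→I1
bond 5 stroke→J2
bond 6 stroke→I2

bond 3 →J1  (Se1: effort source, stroke at far end)
bond 5 →J2  (Se2 fixes effort; stroke away)
bond 4 →I1  (prefer integral on I1)
bond 0 →J1  (1-jn J1 has f-setter on 4)
bond 1 →J2  (through GY1, causality inverts; strokes same side of GY1)
bond 6 →I2  (I2: I, integral causality)
bond 2 →J2  (1-jn J2 has f-setter on 6)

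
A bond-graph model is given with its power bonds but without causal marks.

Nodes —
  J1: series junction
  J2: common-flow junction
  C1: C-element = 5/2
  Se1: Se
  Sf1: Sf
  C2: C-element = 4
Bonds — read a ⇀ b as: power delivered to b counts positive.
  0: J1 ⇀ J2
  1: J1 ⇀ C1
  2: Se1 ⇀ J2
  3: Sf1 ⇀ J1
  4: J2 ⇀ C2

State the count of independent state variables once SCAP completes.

2  (C1, C2 all integral)

#2 |J2  (source Se1 imposes e)
#3 |Sf1  (Sf1 (Sf) sets flow on bond)
#0 |J1  (1-jn J1 has f-setter on 3)
#1 |J1  (1-jn J1 has f-setter on 3)
#4 |J2  (J2 flow already set via bond 0)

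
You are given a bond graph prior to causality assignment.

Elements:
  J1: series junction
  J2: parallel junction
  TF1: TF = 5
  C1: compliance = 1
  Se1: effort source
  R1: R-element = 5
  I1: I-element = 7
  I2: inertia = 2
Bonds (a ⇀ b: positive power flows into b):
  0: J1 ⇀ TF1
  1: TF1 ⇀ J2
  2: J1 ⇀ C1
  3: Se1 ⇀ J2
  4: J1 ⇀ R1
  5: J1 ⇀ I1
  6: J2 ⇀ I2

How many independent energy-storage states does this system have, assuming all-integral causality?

b3 |J2  (source Se1 imposes e)
b1 |TF1  (0-jn J2 has e-setter on 3)
b6 |I2  (J2: bond 3 brought effort, rest push out)
b0 |J1  (through TF1, causality passes straight; one stroke at TF1)
b2 |J1  (C1 outputs effort q/C1)
b5 |I1  (I1 integral (f out))
b4 |J1  (J1 flow already set via bond 5)

3  (C1, I1, I2 all integral)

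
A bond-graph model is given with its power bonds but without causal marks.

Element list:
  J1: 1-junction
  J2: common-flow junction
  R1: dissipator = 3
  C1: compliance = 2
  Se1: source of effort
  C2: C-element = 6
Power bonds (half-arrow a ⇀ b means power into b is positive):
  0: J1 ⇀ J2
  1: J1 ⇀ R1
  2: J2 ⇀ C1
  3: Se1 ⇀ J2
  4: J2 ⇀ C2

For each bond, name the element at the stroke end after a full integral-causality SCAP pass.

β0 |J1
β1 |R1
β2 |J2
β3 |J2
β4 |J2

#3 stroke→J2  (Se1 fixes effort; stroke away)
#2 stroke→J2  (C1: C, integral causality)
#4 stroke→J2  (C2: C, integral causality)
#0 stroke→J1  (only one flow-in slot at J2)
#1 stroke→R1  (J1: last free bond brings flow in)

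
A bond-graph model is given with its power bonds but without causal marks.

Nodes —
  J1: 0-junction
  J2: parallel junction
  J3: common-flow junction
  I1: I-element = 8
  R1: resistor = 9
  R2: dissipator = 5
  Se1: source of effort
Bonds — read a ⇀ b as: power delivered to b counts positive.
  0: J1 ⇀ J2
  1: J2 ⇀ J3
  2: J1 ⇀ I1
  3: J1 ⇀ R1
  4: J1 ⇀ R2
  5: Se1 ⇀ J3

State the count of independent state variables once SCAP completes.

1  (I1 all integral)

b5 |J3  (Se1: effort source, stroke at far end)
b1 |J2  (closing 1-jn rule on J3)
b0 |J1  (J2 effort already set via bond 1)
b2 |I1  (common-e at J1 fixed by 0)
b3 |R1  (J1: bond 0 brought effort, rest push out)
b4 |R2  (J1 effort already set via bond 0)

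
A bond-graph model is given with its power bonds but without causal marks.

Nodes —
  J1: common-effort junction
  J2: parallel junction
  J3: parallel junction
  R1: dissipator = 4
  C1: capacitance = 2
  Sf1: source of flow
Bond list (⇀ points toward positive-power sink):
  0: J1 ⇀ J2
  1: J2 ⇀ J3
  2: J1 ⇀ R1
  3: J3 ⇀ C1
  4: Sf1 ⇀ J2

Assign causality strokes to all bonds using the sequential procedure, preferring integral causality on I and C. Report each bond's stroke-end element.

bond 4 →Sf1  (Sf1: flow source, stroke at near end)
bond 3 →J3  (C1: C, integral causality)
bond 1 →J2  (J3 effort already set via bond 3)
bond 0 →J1  (common-e at J2 fixed by 1)
bond 2 →R1  (common-e at J1 fixed by 0)

β0 stroke→J1
β1 stroke→J2
β2 stroke→R1
β3 stroke→J3
β4 stroke→Sf1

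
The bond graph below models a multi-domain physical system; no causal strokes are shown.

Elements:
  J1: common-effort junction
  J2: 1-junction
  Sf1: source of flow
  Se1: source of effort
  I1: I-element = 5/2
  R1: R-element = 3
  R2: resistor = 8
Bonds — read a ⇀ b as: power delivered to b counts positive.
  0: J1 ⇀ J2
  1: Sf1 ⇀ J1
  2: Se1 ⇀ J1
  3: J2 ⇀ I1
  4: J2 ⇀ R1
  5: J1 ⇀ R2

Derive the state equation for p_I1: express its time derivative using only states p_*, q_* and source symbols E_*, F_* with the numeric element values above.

dp_I1/dt = E_Se1 - 6*p_I1/5

β1 stroke→Sf1  (Sf1 fixes flow; stroke at Sf1)
β2 stroke→J1  (Se1: effort source, stroke at far end)
β0 stroke→J2  (J1: bond 2 brought effort, rest push out)
β5 stroke→R2  (0-jn J1 has e-setter on 2)
β3 stroke→I1  (prefer integral on I1)
β4 stroke→J2  (common-f at J2 fixed by 3)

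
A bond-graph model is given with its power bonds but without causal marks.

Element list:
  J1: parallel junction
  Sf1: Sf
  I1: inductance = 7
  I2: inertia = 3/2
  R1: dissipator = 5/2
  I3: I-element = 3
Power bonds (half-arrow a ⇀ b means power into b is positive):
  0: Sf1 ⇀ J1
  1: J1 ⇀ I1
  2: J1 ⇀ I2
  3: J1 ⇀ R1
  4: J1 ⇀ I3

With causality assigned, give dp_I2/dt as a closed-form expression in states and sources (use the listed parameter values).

β0 |Sf1  (Sf1 fixes flow; stroke at Sf1)
β1 |I1  (I1: I, integral causality)
β2 |I2  (prefer integral on I2)
β4 |I3  (I3 integral (f out))
β3 |J1  (J1: last free bond brings effort in)

dp_I2/dt = 5*F_Sf1/2 - 5*p_I1/14 - 5*p_I2/3 - 5*p_I3/6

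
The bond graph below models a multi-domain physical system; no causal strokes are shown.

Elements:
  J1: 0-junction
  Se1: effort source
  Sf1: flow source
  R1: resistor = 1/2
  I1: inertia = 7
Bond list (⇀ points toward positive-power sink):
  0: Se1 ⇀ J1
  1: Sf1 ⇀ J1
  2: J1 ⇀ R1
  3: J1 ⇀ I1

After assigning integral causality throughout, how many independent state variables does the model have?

1  (I1 all integral)

#0 |J1  (source Se1 imposes e)
#1 |Sf1  (Sf1 fixes flow; stroke at Sf1)
#2 |R1  (J1 effort already set via bond 0)
#3 |I1  (0-jn J1 has e-setter on 0)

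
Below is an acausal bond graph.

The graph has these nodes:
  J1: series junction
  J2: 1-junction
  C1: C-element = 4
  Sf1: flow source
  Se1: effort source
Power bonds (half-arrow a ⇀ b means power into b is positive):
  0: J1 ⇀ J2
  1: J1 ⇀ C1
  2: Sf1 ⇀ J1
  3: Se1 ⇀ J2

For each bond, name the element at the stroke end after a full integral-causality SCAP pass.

bond 0 stroke at J1
bond 1 stroke at J1
bond 2 stroke at Sf1
bond 3 stroke at J2

#2 stroke at Sf1  (Sf1 (Sf) sets flow on bond)
#3 stroke at J2  (source Se1 imposes e)
#0 stroke at J1  (J1: bond 2 brought flow, rest push out)
#1 stroke at J1  (J1 flow already set via bond 2)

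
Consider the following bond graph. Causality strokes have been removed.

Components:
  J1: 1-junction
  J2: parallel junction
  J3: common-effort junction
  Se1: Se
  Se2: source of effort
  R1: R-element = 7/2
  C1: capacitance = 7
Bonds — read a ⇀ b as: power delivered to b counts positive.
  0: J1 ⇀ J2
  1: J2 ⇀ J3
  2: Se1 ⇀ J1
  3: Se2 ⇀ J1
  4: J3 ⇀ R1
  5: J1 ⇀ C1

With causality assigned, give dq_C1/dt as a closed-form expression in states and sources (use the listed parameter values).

dq_C1/dt = 2*E_Se1/7 + 2*E_Se2/7 - 2*q_C1/49

β2 stroke at J1  (Se1: effort source, stroke at far end)
β3 stroke at J1  (Se2 fixes effort; stroke away)
β5 stroke at J1  (C1: C, integral causality)
β0 stroke at J2  (only one flow-in slot at J1)
β1 stroke at J3  (J2 effort already set via bond 0)
β4 stroke at R1  (common-e at J3 fixed by 1)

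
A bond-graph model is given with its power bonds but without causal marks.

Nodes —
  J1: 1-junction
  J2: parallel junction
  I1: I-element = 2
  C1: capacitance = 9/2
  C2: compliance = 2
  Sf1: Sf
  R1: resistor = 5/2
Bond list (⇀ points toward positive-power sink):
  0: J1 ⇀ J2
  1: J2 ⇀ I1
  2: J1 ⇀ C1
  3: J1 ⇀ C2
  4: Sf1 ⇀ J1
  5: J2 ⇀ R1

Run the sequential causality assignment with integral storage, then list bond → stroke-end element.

#4 →Sf1  (Sf1 fixes flow; stroke at Sf1)
#0 →J1  (1-jn J1 has f-setter on 4)
#2 →J1  (J1: bond 4 brought flow, rest push out)
#3 →J1  (J1 flow already set via bond 4)
#1 →I1  (I1: I, integral causality)
#5 →J2  (only one effort-in slot at J2)

bond 0 stroke→J1
bond 1 stroke→I1
bond 2 stroke→J1
bond 3 stroke→J1
bond 4 stroke→Sf1
bond 5 stroke→J2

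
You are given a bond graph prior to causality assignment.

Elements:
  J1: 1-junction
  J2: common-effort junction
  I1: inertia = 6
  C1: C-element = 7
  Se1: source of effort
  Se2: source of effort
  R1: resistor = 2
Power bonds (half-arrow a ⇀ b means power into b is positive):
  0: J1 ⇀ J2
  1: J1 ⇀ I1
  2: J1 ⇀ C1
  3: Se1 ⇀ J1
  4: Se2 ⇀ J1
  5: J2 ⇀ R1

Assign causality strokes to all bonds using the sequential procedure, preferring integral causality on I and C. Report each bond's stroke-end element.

b0 →J1
b1 →I1
b2 →J1
b3 →J1
b4 →J1
b5 →J2

b3 |J1  (Se1 fixes effort; stroke away)
b4 |J1  (Se2 fixes effort; stroke away)
b1 |I1  (I1: I, integral causality)
b0 |J1  (J1: bond 1 brought flow, rest push out)
b2 |J1  (J1: bond 1 brought flow, rest push out)
b5 |J2  (only one effort-in slot at J2)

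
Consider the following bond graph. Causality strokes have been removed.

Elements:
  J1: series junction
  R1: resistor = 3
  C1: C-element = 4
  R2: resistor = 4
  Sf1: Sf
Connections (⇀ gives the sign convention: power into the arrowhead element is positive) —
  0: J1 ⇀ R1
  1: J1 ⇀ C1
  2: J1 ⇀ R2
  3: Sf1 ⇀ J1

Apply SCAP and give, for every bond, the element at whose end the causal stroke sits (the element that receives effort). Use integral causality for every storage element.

#0 stroke→J1
#1 stroke→J1
#2 stroke→J1
#3 stroke→Sf1

bond 3 stroke→Sf1  (Sf1: flow source, stroke at near end)
bond 0 stroke→J1  (J1: bond 3 brought flow, rest push out)
bond 1 stroke→J1  (J1 flow already set via bond 3)
bond 2 stroke→J1  (J1 flow already set via bond 3)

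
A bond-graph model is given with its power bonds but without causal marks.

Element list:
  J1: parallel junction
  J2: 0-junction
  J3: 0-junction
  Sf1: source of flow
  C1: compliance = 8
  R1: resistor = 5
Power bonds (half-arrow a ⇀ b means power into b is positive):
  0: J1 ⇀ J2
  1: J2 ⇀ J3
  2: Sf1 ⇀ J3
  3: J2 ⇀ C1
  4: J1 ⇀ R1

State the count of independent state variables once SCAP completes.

#2 →Sf1  (source Sf1 imposes f)
#1 →J3  (only one effort-in slot at J3)
#3 →J2  (C1 outputs effort q/C1)
#0 →J1  (J2: bond 3 brought effort, rest push out)
#4 →R1  (J1: bond 0 brought effort, rest push out)

1  (C1 all integral)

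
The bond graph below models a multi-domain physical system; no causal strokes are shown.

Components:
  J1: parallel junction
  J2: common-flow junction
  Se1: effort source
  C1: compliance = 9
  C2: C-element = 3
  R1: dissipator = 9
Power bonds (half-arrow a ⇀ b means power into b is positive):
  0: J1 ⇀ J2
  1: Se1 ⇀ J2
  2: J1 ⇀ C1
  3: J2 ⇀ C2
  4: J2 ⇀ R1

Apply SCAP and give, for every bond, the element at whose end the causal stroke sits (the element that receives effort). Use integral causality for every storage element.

β0 stroke at J2
β1 stroke at J2
β2 stroke at J1
β3 stroke at J2
β4 stroke at R1

β1 stroke→J2  (Se1 fixes effort; stroke away)
β2 stroke→J1  (C1: C, integral causality)
β0 stroke→J2  (J1 effort already set via bond 2)
β3 stroke→J2  (C2: C, integral causality)
β4 stroke→R1  (closing 1-jn rule on J2)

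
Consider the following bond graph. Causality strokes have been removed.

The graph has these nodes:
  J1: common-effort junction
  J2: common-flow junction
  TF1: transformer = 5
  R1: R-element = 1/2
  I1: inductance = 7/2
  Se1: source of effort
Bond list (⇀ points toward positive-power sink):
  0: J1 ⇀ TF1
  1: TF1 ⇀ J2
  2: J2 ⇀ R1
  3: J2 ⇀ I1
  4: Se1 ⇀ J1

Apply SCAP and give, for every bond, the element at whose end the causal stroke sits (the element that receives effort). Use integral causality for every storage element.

β4 →J1  (Se1 (Se) sets effort on bond)
β0 →TF1  (common-e at J1 fixed by 4)
β1 →J2  (TF TF1: opposite of bond 0)
β3 →I1  (prefer integral on I1)
β2 →J2  (J2: bond 3 brought flow, rest push out)

β0 stroke→TF1
β1 stroke→J2
β2 stroke→J2
β3 stroke→I1
β4 stroke→J1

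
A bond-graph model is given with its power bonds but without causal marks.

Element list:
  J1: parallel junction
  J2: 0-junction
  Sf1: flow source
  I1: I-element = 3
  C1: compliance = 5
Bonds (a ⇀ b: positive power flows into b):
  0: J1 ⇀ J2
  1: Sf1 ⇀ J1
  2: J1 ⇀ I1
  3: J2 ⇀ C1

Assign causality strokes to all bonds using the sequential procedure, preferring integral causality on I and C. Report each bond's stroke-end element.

β1 stroke→Sf1  (Sf1 fixes flow; stroke at Sf1)
β2 stroke→I1  (prefer integral on I1)
β0 stroke→J1  (only one effort-in slot at J1)
β3 stroke→J2  (closing 0-jn rule on J2)

bond 0 |J1
bond 1 |Sf1
bond 2 |I1
bond 3 |J2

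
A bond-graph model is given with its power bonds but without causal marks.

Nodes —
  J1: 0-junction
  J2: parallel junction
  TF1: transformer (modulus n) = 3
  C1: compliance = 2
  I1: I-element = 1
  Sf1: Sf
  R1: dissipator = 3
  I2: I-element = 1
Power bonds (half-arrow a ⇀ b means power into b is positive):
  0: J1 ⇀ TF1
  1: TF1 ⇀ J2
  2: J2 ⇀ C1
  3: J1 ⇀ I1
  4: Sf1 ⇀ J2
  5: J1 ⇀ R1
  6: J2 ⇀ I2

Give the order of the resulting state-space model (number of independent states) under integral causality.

#4 stroke at Sf1  (Sf1 (Sf) sets flow on bond)
#2 stroke at J2  (C1: C, integral causality)
#1 stroke at TF1  (J2: bond 2 brought effort, rest push out)
#6 stroke at I2  (common-e at J2 fixed by 2)
#0 stroke at J1  (through TF1, causality passes straight; one stroke at TF1)
#3 stroke at I1  (J1: bond 0 brought effort, rest push out)
#5 stroke at R1  (J1: bond 0 brought effort, rest push out)

3  (C1, I1, I2 all integral)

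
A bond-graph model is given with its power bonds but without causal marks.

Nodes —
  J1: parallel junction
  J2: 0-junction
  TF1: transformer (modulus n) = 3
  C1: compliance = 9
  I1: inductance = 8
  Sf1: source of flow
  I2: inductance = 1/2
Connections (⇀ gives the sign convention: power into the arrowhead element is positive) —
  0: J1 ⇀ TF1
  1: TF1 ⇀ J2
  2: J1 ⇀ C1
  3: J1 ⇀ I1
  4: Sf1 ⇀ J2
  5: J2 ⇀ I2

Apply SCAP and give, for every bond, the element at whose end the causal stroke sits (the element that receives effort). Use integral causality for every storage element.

bond 0 |TF1
bond 1 |J2
bond 2 |J1
bond 3 |I1
bond 4 |Sf1
bond 5 |I2

bond 4 →Sf1  (Sf1: flow source, stroke at near end)
bond 2 →J1  (C1 outputs effort q/C1)
bond 0 →TF1  (common-e at J1 fixed by 2)
bond 3 →I1  (0-jn J1 has e-setter on 2)
bond 1 →J2  (through TF1, causality passes straight; one stroke at TF1)
bond 5 →I2  (common-e at J2 fixed by 1)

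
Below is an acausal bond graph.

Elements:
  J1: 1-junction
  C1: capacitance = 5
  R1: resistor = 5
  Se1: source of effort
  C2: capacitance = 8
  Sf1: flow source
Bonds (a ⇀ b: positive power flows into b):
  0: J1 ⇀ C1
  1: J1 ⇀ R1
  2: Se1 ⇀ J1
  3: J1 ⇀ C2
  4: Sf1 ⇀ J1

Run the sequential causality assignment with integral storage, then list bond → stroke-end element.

β0 stroke→J1
β1 stroke→J1
β2 stroke→J1
β3 stroke→J1
β4 stroke→Sf1

b2 →J1  (Se1: effort source, stroke at far end)
b4 →Sf1  (Sf1 (Sf) sets flow on bond)
b0 →J1  (1-jn J1 has f-setter on 4)
b1 →J1  (common-f at J1 fixed by 4)
b3 →J1  (J1 flow already set via bond 4)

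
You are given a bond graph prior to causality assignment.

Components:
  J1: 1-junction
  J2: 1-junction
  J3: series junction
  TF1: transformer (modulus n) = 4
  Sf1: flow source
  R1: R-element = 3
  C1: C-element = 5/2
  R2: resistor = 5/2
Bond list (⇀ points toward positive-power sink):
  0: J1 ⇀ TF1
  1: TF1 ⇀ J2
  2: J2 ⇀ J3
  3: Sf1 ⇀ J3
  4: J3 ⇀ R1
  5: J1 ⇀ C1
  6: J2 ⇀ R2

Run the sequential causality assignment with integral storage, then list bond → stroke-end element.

#0 |TF1
#1 |J2
#2 |J3
#3 |Sf1
#4 |J3
#5 |J1
#6 |J2

b3 stroke→Sf1  (Sf1 fixes flow; stroke at Sf1)
b2 stroke→J3  (J3 flow already set via bond 3)
b4 stroke→J3  (1-jn J3 has f-setter on 3)
b1 stroke→J2  (J2 flow already set via bond 2)
b6 stroke→J2  (common-f at J2 fixed by 2)
b0 stroke→TF1  (TF1 one-in-one-out from 1)
b5 stroke→J1  (common-f at J1 fixed by 0)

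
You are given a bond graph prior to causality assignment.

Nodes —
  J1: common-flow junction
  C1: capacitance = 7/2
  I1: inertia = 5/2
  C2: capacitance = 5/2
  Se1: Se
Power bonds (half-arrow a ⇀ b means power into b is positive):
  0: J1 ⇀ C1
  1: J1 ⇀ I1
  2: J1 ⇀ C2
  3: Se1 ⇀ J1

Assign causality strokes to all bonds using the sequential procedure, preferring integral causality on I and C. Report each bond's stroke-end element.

β0 stroke at J1
β1 stroke at I1
β2 stroke at J1
β3 stroke at J1

β3 →J1  (Se1: effort source, stroke at far end)
β0 →J1  (C1 integral (e out))
β1 →I1  (I1 outputs flow p/I1)
β2 →J1  (J1: bond 1 brought flow, rest push out)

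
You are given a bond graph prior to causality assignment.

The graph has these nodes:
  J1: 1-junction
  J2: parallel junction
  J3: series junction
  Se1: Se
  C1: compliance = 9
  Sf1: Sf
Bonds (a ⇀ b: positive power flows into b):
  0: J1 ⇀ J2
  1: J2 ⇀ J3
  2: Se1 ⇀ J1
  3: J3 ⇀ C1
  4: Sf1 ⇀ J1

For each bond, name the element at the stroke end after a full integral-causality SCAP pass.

bond 2 |J1  (Se1 (Se) sets effort on bond)
bond 4 |Sf1  (source Sf1 imposes f)
bond 0 |J1  (common-f at J1 fixed by 4)
bond 1 |J2  (only one effort-in slot at J2)
bond 3 |J3  (common-f at J3 fixed by 1)

b0 stroke at J1
b1 stroke at J2
b2 stroke at J1
b3 stroke at J3
b4 stroke at Sf1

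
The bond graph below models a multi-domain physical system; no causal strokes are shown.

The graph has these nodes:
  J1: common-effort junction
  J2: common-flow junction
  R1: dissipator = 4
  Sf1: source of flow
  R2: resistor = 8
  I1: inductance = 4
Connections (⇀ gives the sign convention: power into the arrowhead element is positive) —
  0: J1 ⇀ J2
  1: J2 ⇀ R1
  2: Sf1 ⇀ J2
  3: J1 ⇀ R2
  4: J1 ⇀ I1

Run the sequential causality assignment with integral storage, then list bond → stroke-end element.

bond 2 →Sf1  (Sf1 (Sf) sets flow on bond)
bond 0 →J2  (1-jn J2 has f-setter on 2)
bond 1 →J2  (J2 flow already set via bond 2)
bond 4 →I1  (I1 integral (f out))
bond 3 →J1  (closing 0-jn rule on J1)

bond 0 stroke→J2
bond 1 stroke→J2
bond 2 stroke→Sf1
bond 3 stroke→J1
bond 4 stroke→I1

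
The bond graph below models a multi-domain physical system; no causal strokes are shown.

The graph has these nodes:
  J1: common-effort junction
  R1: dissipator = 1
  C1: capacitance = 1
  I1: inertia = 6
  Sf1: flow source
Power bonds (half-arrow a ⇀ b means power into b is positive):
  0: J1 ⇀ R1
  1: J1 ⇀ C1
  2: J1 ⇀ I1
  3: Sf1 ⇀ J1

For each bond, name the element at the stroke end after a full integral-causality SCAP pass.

bond 3 stroke→Sf1  (Sf1 fixes flow; stroke at Sf1)
bond 1 stroke→J1  (C1: C, integral causality)
bond 0 stroke→R1  (common-e at J1 fixed by 1)
bond 2 stroke→I1  (J1 effort already set via bond 1)

bond 0 stroke at R1
bond 1 stroke at J1
bond 2 stroke at I1
bond 3 stroke at Sf1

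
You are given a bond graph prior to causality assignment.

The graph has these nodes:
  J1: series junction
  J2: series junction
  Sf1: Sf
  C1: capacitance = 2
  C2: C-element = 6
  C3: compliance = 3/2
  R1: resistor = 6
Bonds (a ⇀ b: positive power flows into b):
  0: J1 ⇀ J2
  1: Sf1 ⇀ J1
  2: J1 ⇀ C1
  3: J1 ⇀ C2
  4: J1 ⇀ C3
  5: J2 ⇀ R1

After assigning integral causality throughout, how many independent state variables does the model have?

3  (C1, C2, C3 all integral)

b1 stroke→Sf1  (Sf1 fixes flow; stroke at Sf1)
b0 stroke→J1  (1-jn J1 has f-setter on 1)
b2 stroke→J1  (common-f at J1 fixed by 1)
b3 stroke→J1  (J1: bond 1 brought flow, rest push out)
b4 stroke→J1  (J1 flow already set via bond 1)
b5 stroke→J2  (1-jn J2 has f-setter on 0)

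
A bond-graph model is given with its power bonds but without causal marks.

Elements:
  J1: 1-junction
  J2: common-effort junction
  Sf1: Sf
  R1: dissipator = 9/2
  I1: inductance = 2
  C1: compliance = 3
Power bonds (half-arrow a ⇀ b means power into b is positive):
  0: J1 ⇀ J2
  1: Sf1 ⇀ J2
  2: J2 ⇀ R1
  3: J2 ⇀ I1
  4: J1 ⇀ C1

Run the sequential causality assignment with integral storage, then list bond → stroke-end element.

β0 stroke→J2
β1 stroke→Sf1
β2 stroke→R1
β3 stroke→I1
β4 stroke→J1

b1 stroke→Sf1  (Sf1: flow source, stroke at near end)
b3 stroke→I1  (prefer integral on I1)
b4 stroke→J1  (prefer integral on C1)
b0 stroke→J2  (only one flow-in slot at J1)
b2 stroke→R1  (common-e at J2 fixed by 0)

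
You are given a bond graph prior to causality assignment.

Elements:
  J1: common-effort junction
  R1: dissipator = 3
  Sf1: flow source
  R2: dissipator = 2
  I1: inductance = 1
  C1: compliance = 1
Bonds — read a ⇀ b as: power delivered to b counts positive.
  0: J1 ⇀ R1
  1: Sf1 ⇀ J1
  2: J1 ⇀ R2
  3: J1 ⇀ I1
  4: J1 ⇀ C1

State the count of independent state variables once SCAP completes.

2  (C1, I1 all integral)

bond 1 stroke→Sf1  (Sf1: flow source, stroke at near end)
bond 3 stroke→I1  (I1 outputs flow p/I1)
bond 4 stroke→J1  (C1 integral (e out))
bond 0 stroke→R1  (common-e at J1 fixed by 4)
bond 2 stroke→R2  (J1: bond 4 brought effort, rest push out)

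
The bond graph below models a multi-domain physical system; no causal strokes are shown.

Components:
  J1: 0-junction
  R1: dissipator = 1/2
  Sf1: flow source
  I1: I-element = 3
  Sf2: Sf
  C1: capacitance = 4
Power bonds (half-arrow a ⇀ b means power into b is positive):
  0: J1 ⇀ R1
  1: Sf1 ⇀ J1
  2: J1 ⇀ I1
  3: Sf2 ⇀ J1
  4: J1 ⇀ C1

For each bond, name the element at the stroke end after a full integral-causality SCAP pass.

bond 1 →Sf1  (Sf1: flow source, stroke at near end)
bond 3 →Sf2  (Sf2: flow source, stroke at near end)
bond 2 →I1  (I1 outputs flow p/I1)
bond 4 →J1  (C1 integral (e out))
bond 0 →R1  (0-jn J1 has e-setter on 4)

#0 →R1
#1 →Sf1
#2 →I1
#3 →Sf2
#4 →J1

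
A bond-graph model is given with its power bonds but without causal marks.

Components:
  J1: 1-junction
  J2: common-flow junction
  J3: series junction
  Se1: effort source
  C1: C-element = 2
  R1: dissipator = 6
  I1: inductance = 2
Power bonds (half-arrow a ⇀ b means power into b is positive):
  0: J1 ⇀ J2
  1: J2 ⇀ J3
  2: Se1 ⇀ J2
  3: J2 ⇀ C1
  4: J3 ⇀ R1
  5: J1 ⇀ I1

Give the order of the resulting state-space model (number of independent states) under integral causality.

2  (C1, I1 all integral)

β2 stroke→J2  (Se1: effort source, stroke at far end)
β3 stroke→J2  (C1: C, integral causality)
β5 stroke→I1  (I1: I, integral causality)
β0 stroke→J1  (common-f at J1 fixed by 5)
β1 stroke→J2  (J2: bond 0 brought flow, rest push out)
β4 stroke→J3  (J3: bond 1 brought flow, rest push out)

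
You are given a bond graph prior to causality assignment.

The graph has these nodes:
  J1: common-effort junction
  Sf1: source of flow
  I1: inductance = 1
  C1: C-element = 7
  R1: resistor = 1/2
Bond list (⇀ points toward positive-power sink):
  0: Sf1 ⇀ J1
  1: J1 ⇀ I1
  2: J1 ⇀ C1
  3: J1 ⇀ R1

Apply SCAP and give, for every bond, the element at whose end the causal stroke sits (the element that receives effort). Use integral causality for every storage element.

#0 stroke→Sf1
#1 stroke→I1
#2 stroke→J1
#3 stroke→R1

b0 →Sf1  (Sf1 (Sf) sets flow on bond)
b1 →I1  (I1 integral (f out))
b2 →J1  (C1 integral (e out))
b3 →R1  (J1 effort already set via bond 2)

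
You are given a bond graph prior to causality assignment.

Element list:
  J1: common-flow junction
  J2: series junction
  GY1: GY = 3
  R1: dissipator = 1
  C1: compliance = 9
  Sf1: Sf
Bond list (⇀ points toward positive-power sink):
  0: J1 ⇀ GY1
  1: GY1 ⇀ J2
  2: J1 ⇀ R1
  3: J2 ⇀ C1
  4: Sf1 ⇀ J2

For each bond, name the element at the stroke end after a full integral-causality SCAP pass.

#4 stroke→Sf1  (source Sf1 imposes f)
#1 stroke→J2  (J2 flow already set via bond 4)
#3 stroke→J2  (J2: bond 4 brought flow, rest push out)
#0 stroke→J1  (GY GY1: same side as bond 1)
#2 stroke→R1  (J1: last free bond brings flow in)

b0 stroke→J1
b1 stroke→J2
b2 stroke→R1
b3 stroke→J2
b4 stroke→Sf1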